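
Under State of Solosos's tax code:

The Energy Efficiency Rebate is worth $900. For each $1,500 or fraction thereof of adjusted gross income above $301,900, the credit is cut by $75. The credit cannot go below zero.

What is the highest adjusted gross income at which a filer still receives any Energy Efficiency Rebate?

After 11 increments the reduction is 11 × $75 = $825, leaving $75; one more increment wipes it out. Increment 11 ends at excess 11 × $1,500 = $16,500, so the highest qualifying income is $301,900 + $16,500 = $318,400.

$318,400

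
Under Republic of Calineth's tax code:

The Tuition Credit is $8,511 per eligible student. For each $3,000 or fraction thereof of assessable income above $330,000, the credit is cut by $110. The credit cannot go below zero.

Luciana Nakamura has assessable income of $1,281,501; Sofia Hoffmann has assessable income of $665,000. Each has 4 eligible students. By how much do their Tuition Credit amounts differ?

$21,724

Luciana ($1,281,501): Tuition Credit: base = 4 × $8,511 = $34,044. income exceeds $330,000 by $951,501 → 318 increments × $110 = $34,980 ≥ base, so the credit is $0.
Sofia ($665,000): Tuition Credit: base = 4 × $8,511 = $34,044. income exceeds $330,000 by $335,000, which is 112 full-or-partial $3,000 increments; reduction = 112 × $110 = $12,320, leaving $21,724.
Difference: |$0 − $21,724| = $21,724.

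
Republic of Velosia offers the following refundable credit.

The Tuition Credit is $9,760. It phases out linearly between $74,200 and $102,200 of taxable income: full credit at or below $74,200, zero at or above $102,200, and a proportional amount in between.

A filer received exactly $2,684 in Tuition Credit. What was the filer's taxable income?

$94,500

$2,684 is 2,684/9,760 of the full $9,760, so 7,076/9,760 of the $28,000 range has been used: income = $74,200 + $28,000 × 7,076/9,760 = $94,500.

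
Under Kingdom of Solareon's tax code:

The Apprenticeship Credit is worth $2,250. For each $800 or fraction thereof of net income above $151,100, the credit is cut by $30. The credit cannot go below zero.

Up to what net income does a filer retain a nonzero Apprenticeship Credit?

After 74 increments the reduction is 74 × $30 = $2,220, leaving $30; one more increment wipes it out. Increment 74 ends at excess 74 × $800 = $59,200, so the highest qualifying income is $151,100 + $59,200 = $210,300.

$210,300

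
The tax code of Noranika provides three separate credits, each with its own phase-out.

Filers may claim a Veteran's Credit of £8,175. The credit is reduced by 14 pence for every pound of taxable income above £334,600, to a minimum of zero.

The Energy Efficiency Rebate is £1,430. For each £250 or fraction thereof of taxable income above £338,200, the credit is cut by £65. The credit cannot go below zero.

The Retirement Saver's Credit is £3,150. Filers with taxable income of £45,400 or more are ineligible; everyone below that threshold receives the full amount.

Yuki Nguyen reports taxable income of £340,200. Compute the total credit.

Veteran's Credit: 14% of the £5,600 excess over £334,600 is £784; credit = £8,175 − £784 = £7,391.
Energy Efficiency Rebate: income exceeds £338,200 by £2,000, which is 8 full-or-partial £250 increments; reduction = 8 × £65 = £520, leaving £910.
Retirement Saver's Credit: £340,200 meets or exceeds the £45,400 cutoff, so the credit is £0.
Total: £7,391 + £910 + £0 = £8,301.

£8,301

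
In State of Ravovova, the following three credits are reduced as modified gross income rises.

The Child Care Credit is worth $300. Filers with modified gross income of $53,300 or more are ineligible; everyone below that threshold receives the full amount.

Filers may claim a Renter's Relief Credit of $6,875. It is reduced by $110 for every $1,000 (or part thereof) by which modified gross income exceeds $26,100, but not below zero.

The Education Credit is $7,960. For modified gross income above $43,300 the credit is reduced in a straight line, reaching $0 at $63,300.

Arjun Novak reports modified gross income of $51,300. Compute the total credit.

Child Care Credit: $51,300 is below the $53,300 cutoff, so the full $300 applies.
Renter's Relief Credit: income exceeds $26,100 by $25,200, which is 26 full-or-partial $1,000 increments; reduction = 26 × $110 = $2,860, leaving $4,015.
Education Credit: $51,300 is $8,000 into a $20,000 phase-out range, leaving 12,000/20,000 of the credit: $7,960 × 12,000/20,000 = $4,776.
Total: $300 + $4,015 + $4,776 = $9,091.

$9,091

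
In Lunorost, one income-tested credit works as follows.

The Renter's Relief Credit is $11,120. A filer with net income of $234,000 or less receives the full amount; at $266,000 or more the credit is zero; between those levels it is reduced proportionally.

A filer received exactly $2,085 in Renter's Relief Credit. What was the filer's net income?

$2,085 is 2,085/11,120 of the full $11,120, so 9,035/11,120 of the $32,000 range has been used: income = $234,000 + $32,000 × 9,035/11,120 = $260,000.

$260,000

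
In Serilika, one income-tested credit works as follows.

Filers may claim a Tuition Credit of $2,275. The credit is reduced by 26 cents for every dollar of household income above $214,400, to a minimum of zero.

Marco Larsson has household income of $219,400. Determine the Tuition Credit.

$975

Tuition Credit: 26% of the $5,000 excess over $214,400 is $1,300; credit = $2,275 − $1,300 = $975.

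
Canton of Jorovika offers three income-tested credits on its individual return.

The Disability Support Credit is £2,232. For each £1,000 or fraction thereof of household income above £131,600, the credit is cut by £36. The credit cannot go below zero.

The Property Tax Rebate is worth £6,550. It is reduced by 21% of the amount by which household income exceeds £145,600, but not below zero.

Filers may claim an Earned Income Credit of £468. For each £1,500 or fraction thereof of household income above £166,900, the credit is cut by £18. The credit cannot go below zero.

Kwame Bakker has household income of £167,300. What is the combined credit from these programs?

Disability Support Credit: income exceeds £131,600 by £35,700, which is 36 full-or-partial £1,000 increments; reduction = 36 × £36 = £1,296, leaving £936.
Property Tax Rebate: 21% of the £21,700 excess over £145,600 is £4,557; credit = £6,550 − £4,557 = £1,993.
Earned Income Credit: income exceeds £166,900 by £400, which is 1 full-or-partial £1,500 increment; reduction = 1 × £18 = £18, leaving £450.
Total: £936 + £1,993 + £450 = £3,379.

£3,379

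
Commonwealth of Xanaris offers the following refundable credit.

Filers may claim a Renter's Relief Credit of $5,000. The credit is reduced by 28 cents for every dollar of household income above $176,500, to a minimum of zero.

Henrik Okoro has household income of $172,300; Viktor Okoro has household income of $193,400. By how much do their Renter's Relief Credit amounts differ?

$4,732

Henrik ($172,300): Renter's Relief Credit: $172,300 is at or below the $176,500 threshold, so the full $5,000 applies.
Viktor ($193,400): Renter's Relief Credit: 28% of the $16,900 excess over $176,500 is $4,732; credit = $5,000 − $4,732 = $268.
Difference: |$5,000 − $268| = $4,732.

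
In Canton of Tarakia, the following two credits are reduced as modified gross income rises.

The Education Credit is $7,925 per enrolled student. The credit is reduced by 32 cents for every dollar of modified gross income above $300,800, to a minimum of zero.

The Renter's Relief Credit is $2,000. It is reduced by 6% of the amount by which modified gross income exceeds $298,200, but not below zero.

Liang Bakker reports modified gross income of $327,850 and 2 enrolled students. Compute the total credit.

$7,415

Education Credit: base = 2 × $7,925 = $15,850. 32% of the $27,050 excess over $300,800 is $8,656; credit = $15,850 − $8,656 = $7,194.
Renter's Relief Credit: 6% of the $29,650 excess over $298,200 is $1,779; credit = $2,000 − $1,779 = $221.
Total: $7,194 + $221 = $7,415.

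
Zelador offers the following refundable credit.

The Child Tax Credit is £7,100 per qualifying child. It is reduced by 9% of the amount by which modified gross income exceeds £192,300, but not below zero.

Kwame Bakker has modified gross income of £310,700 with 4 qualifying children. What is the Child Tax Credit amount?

Child Tax Credit: base = 4 × £7,100 = £28,400. 9% of the £118,400 excess over £192,300 is £10,656; credit = £28,400 − £10,656 = £17,744.

£17,744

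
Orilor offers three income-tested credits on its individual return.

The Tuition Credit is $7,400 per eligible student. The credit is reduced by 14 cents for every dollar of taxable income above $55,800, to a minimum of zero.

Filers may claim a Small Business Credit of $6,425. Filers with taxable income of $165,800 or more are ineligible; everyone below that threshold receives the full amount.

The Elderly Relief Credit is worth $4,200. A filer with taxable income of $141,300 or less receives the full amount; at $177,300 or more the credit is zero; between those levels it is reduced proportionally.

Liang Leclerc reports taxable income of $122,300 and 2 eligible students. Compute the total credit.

$16,115

Tuition Credit: base = 2 × $7,400 = $14,800. 14% of the $66,500 excess over $55,800 is $9,310; credit = $14,800 − $9,310 = $5,490.
Small Business Credit: $122,300 is below the $165,800 cutoff, so the full $6,425 applies.
Elderly Relief Credit: $122,300 is at or below the $141,300 threshold, so the full $4,200 applies.
Total: $5,490 + $6,425 + $4,200 = $16,115.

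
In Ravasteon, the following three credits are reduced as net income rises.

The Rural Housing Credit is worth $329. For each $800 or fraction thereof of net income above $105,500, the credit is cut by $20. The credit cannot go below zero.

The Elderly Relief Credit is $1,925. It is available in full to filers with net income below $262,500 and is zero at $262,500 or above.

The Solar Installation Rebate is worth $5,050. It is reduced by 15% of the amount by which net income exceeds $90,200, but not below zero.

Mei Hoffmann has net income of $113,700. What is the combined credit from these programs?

$3,559

Rural Housing Credit: income exceeds $105,500 by $8,200, which is 11 full-or-partial $800 increments; reduction = 11 × $20 = $220, leaving $109.
Elderly Relief Credit: $113,700 is below the $262,500 cutoff, so the full $1,925 applies.
Solar Installation Rebate: 15% of the $23,500 excess over $90,200 is $3,525; credit = $5,050 − $3,525 = $1,525.
Total: $109 + $1,925 + $1,525 = $3,559.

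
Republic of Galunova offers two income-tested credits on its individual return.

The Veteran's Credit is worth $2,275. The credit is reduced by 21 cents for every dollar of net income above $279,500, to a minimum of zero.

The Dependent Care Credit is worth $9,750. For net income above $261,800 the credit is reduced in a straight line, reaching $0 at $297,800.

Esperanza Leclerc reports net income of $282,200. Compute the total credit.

Veteran's Credit: 21% of the $2,700 excess over $279,500 is $567; credit = $2,275 − $567 = $1,708.
Dependent Care Credit: $282,200 is $20,400 into a $36,000 phase-out range, leaving 15,600/36,000 of the credit: $9,750 × 15,600/36,000 = $4,225.
Total: $1,708 + $4,225 = $5,933.

$5,933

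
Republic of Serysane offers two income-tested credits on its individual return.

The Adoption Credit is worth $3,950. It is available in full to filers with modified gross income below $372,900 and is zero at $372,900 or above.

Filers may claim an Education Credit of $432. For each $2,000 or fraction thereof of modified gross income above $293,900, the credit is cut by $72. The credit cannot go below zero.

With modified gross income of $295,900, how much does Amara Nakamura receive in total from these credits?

$4,310

Adoption Credit: $295,900 is below the $372,900 cutoff, so the full $3,950 applies.
Education Credit: income exceeds $293,900 by $2,000, which is 1 full-or-partial $2,000 increment; reduction = 1 × $72 = $72, leaving $360.
Total: $3,950 + $360 = $4,310.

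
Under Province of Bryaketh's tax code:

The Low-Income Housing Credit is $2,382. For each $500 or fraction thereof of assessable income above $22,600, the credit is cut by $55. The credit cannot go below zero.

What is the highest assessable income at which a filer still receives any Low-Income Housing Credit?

$44,100

After 43 increments the reduction is 43 × $55 = $2,365, leaving $17; one more increment wipes it out. Increment 43 ends at excess 43 × $500 = $21,500, so the highest qualifying income is $22,600 + $21,500 = $44,100.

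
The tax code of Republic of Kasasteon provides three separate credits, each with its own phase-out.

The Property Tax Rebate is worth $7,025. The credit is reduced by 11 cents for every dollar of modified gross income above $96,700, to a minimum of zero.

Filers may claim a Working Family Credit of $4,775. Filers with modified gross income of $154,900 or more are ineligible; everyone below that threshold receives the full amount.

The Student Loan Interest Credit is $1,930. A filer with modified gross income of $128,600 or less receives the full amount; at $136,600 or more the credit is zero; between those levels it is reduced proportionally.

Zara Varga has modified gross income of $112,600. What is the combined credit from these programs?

$11,981

Property Tax Rebate: 11% of the $15,900 excess over $96,700 is $1,749; credit = $7,025 − $1,749 = $5,276.
Working Family Credit: $112,600 is below the $154,900 cutoff, so the full $4,775 applies.
Student Loan Interest Credit: $112,600 is at or below the $128,600 threshold, so the full $1,930 applies.
Total: $5,276 + $4,775 + $1,930 = $11,981.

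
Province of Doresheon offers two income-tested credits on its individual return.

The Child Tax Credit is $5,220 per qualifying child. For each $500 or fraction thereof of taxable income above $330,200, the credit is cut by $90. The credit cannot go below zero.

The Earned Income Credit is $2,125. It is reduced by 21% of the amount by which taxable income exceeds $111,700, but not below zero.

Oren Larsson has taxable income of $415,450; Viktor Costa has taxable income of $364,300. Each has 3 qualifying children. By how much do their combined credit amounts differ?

$9,180

Oren ($415,450): Child Tax Credit: base = 3 × $5,220 = $15,660. income exceeds $330,200 by $85,250, which is 171 full-or-partial $500 increments; reduction = 171 × $90 = $15,390, leaving $270. Earned Income Credit: 21% of the $303,750 excess over $111,700 is $63,787.50 ≥ base, so the credit is $0. total $270 + $0 = $270
Viktor ($364,300): Child Tax Credit: base = 3 × $5,220 = $15,660. income exceeds $330,200 by $34,100, which is 69 full-or-partial $500 increments; reduction = 69 × $90 = $6,210, leaving $9,450. Earned Income Credit: 21% of the $252,600 excess over $111,700 is $53,046 ≥ base, so the credit is $0. total $9,450 + $0 = $9,450
Difference: |$270 − $9,450| = $9,180.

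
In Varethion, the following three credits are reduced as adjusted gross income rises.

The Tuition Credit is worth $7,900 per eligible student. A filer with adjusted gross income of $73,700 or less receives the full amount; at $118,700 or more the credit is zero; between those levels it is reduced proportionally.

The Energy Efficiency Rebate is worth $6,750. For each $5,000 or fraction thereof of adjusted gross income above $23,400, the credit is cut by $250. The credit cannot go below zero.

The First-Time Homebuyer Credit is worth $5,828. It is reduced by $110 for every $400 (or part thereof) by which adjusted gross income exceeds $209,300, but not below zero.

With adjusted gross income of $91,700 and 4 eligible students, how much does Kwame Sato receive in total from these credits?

$28,038

Tuition Credit: base = 4 × $7,900 = $31,600. $91,700 is $18,000 into a $45,000 phase-out range, leaving 27,000/45,000 of the credit: $31,600 × 27,000/45,000 = $18,960.
Energy Efficiency Rebate: income exceeds $23,400 by $68,300, which is 14 full-or-partial $5,000 increments; reduction = 14 × $250 = $3,500, leaving $3,250.
First-Time Homebuyer Credit: $91,700 is at or below the $209,300 threshold, so the full $5,828 applies.
Total: $18,960 + $3,250 + $5,828 = $28,038.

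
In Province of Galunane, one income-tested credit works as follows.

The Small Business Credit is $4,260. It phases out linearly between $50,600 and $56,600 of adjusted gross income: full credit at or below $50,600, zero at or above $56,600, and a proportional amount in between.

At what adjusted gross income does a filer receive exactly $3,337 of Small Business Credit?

$51,900

$3,337 is 3,337/4,260 of the full $4,260, so 923/4,260 of the $6,000 range has been used: income = $50,600 + $6,000 × 923/4,260 = $51,900.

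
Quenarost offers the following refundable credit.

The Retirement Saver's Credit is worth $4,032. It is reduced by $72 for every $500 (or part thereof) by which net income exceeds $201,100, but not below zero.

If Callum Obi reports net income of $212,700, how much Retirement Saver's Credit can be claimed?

$2,304

Retirement Saver's Credit: income exceeds $201,100 by $11,600, which is 24 full-or-partial $500 increments; reduction = 24 × $72 = $1,728, leaving $2,304.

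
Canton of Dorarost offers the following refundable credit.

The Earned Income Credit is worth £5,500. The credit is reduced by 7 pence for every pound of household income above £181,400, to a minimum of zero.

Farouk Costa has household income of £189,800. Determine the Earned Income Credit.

Earned Income Credit: 7% of the £8,400 excess over £181,400 is £588; credit = £5,500 − £588 = £4,912.

£4,912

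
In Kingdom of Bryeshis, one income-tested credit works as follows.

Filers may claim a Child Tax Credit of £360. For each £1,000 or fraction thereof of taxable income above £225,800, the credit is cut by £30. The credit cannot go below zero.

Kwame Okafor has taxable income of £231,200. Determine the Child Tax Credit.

Child Tax Credit: income exceeds £225,800 by £5,400, which is 6 full-or-partial £1,000 increments; reduction = 6 × £30 = £180, leaving £180.

£180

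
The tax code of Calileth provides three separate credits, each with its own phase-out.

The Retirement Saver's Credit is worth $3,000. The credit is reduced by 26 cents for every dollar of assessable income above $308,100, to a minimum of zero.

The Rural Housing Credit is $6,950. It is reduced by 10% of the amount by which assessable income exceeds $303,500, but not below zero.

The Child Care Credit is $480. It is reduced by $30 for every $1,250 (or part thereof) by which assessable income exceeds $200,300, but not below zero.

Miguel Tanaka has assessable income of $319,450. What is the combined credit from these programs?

$5,404

Retirement Saver's Credit: 26% of the $11,350 excess over $308,100 is $2,951; credit = $3,000 − $2,951 = $49.
Rural Housing Credit: 10% of the $15,950 excess over $303,500 is $1,595; credit = $6,950 − $1,595 = $5,355.
Child Care Credit: income exceeds $200,300 by $119,150 → 96 increments × $30 = $2,880 ≥ base, so the credit is $0.
Total: $49 + $5,355 + $0 = $5,404.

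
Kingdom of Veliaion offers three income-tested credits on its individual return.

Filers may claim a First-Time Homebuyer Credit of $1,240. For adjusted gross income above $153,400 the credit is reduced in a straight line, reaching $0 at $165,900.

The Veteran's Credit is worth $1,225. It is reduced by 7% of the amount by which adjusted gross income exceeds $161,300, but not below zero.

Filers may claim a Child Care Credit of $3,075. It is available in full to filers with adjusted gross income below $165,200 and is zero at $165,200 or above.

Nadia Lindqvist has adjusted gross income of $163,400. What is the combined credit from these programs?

First-Time Homebuyer Credit: $163,400 is $10,000 into a $12,500 phase-out range, leaving 2,500/12,500 of the credit: $1,240 × 2,500/12,500 = $248.
Veteran's Credit: 7% of the $2,100 excess over $161,300 is $147; credit = $1,225 − $147 = $1,078.
Child Care Credit: $163,400 is below the $165,200 cutoff, so the full $3,075 applies.
Total: $248 + $1,078 + $3,075 = $4,401.

$4,401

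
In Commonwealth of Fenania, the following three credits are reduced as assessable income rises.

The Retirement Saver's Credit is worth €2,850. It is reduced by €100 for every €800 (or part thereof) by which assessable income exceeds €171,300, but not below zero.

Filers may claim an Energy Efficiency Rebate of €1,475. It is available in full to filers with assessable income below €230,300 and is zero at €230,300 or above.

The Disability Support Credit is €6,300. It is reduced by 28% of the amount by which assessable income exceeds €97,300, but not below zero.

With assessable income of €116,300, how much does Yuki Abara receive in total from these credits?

€5,305

Retirement Saver's Credit: €116,300 is at or below the €171,300 threshold, so the full €2,850 applies.
Energy Efficiency Rebate: €116,300 is below the €230,300 cutoff, so the full €1,475 applies.
Disability Support Credit: 28% of the €19,000 excess over €97,300 is €5,320; credit = €6,300 − €5,320 = €980.
Total: €2,850 + €1,475 + €980 = €5,305.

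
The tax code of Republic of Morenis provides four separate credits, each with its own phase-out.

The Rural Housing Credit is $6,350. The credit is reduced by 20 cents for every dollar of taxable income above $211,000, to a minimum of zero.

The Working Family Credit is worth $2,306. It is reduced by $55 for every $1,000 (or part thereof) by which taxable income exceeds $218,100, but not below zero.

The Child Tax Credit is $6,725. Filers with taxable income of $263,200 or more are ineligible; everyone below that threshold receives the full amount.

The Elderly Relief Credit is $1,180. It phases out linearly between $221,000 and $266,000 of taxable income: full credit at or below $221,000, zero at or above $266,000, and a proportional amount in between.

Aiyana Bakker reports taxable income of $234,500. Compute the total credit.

Rural Housing Credit: 20% of the $23,500 excess over $211,000 is $4,700; credit = $6,350 − $4,700 = $1,650.
Working Family Credit: income exceeds $218,100 by $16,400, which is 17 full-or-partial $1,000 increments; reduction = 17 × $55 = $935, leaving $1,371.
Child Tax Credit: $234,500 is below the $263,200 cutoff, so the full $6,725 applies.
Elderly Relief Credit: $234,500 is $13,500 into a $45,000 phase-out range, leaving 31,500/45,000 of the credit: $1,180 × 31,500/45,000 = $826.
Total: $1,650 + $1,371 + $6,725 + $826 = $10,572.

$10,572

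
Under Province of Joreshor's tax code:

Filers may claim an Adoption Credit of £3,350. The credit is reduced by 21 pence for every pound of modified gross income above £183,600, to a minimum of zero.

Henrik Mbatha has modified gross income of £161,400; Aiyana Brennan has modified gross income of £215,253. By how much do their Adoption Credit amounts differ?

£3,350

Henrik (£161,400): Adoption Credit: £161,400 is at or below the £183,600 threshold, so the full £3,350 applies.
Aiyana (£215,253): Adoption Credit: 21% of the £31,653 excess over £183,600 is £6,647.13 ≥ base, so the credit is £0.
Difference: |£3,350 − £0| = £3,350.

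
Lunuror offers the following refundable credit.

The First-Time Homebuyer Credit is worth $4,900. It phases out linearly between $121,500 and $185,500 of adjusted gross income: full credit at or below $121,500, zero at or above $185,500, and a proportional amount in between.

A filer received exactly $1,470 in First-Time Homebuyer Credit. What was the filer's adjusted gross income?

$166,300

$1,470 is 1,470/4,900 of the full $4,900, so 3,430/4,900 of the $64,000 range has been used: income = $121,500 + $64,000 × 3,430/4,900 = $166,300.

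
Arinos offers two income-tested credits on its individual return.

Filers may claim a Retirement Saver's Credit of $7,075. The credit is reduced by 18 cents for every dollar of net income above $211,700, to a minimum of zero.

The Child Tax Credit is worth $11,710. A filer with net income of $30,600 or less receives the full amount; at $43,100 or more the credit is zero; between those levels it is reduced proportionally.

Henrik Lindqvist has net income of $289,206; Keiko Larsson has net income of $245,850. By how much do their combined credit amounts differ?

$928

Henrik ($289,206): Retirement Saver's Credit: 18% of the $77,506 excess over $211,700 is $13,951.08 ≥ base, so the credit is $0. Child Tax Credit: $289,206 is at or above $43,100, so the credit is $0. total $0 + $0 = $0
Keiko ($245,850): Retirement Saver's Credit: 18% of the $34,150 excess over $211,700 is $6,147; credit = $7,075 − $6,147 = $928. Child Tax Credit: $245,850 is at or above $43,100, so the credit is $0. total $928 + $0 = $928
Difference: |$0 − $928| = $928.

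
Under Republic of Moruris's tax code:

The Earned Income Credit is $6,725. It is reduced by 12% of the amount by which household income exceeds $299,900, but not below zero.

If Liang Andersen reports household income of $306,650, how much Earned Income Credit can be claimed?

Earned Income Credit: 12% of the $6,750 excess over $299,900 is $810; credit = $6,725 − $810 = $5,915.

$5,915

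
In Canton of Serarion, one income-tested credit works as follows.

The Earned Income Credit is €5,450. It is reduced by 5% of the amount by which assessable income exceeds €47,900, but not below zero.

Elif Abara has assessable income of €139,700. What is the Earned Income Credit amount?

€860

Earned Income Credit: 5% of the €91,800 excess over €47,900 is €4,590; credit = €5,450 − €4,590 = €860.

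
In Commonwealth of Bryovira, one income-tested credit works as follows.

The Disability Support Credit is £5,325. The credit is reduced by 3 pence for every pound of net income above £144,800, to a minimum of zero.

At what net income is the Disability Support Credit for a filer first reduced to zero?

£322,300

The credit falls by 3% of each pound above £144,800, so it reaches zero when the excess is £5,325 / 3% = £177,500: income = £144,800 + £177,500 = £322,300.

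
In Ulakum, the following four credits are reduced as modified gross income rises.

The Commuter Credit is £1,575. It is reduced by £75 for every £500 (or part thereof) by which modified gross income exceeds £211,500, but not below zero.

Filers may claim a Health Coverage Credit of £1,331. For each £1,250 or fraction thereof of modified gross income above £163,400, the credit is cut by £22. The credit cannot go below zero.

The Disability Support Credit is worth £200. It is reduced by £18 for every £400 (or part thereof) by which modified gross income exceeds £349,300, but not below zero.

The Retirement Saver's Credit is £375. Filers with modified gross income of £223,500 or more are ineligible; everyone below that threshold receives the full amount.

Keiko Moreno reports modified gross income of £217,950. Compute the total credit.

£1,538

Commuter Credit: income exceeds £211,500 by £6,450, which is 13 full-or-partial £500 increments; reduction = 13 × £75 = £975, leaving £600.
Health Coverage Credit: income exceeds £163,400 by £54,550, which is 44 full-or-partial £1,250 increments; reduction = 44 × £22 = £968, leaving £363.
Disability Support Credit: £217,950 is at or below the £349,300 threshold, so the full £200 applies.
Retirement Saver's Credit: £217,950 is below the £223,500 cutoff, so the full £375 applies.
Total: £600 + £363 + £200 + £375 = £1,538.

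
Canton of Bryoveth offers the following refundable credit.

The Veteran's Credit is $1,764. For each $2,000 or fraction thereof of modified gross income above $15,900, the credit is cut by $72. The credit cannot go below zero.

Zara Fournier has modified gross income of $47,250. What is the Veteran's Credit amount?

$612

Veteran's Credit: income exceeds $15,900 by $31,350, which is 16 full-or-partial $2,000 increments; reduction = 16 × $72 = $1,152, leaving $612.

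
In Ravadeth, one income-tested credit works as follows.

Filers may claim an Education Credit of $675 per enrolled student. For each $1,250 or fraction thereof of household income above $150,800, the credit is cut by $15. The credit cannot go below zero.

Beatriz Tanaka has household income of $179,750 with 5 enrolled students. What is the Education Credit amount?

Education Credit: base = 5 × $675 = $3,375. income exceeds $150,800 by $28,950, which is 24 full-or-partial $1,250 increments; reduction = 24 × $15 = $360, leaving $3,015.

$3,015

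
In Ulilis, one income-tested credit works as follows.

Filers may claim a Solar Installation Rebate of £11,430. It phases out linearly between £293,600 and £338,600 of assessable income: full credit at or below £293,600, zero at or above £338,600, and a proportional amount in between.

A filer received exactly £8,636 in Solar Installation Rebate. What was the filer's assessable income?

£8,636 is 8,636/11,430 of the full £11,430, so 2,794/11,430 of the £45,000 range has been used: income = £293,600 + £45,000 × 2,794/11,430 = £304,600.

£304,600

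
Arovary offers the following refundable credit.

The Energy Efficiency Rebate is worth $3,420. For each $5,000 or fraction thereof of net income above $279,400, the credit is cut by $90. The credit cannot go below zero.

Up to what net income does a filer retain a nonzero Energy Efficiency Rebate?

$464,400

After 37 increments the reduction is 37 × $90 = $3,330, leaving $90; one more increment wipes it out. Increment 37 ends at excess 37 × $5,000 = $185,000, so the highest qualifying income is $279,400 + $185,000 = $464,400.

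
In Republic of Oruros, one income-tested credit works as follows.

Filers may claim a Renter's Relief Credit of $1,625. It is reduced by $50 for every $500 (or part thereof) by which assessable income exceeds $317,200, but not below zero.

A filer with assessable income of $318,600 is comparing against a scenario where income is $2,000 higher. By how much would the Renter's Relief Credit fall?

$200

At $318,600 — income exceeds $317,200 by $1,400, which is 3 full-or-partial $500 increments; reduction = 3 × $50 = $150, leaving $1,475.
At $320,600 — income exceeds $317,200 by $3,400, which is 7 full-or-partial $500 increments; reduction = 7 × $50 = $350, leaving $1,275.
Lost: $1,475 − $1,275 = $200.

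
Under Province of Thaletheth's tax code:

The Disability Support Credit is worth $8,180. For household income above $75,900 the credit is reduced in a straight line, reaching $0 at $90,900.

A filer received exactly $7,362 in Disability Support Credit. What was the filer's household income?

$77,400

$7,362 is 7,362/8,180 of the full $8,180, so 818/8,180 of the $15,000 range has been used: income = $75,900 + $15,000 × 818/8,180 = $77,400.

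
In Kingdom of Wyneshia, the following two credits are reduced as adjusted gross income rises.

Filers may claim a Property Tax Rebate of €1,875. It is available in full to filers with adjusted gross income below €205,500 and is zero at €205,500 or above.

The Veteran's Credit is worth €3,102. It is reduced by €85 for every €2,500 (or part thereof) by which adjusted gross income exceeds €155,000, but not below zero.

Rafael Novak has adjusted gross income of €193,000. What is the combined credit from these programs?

€3,617

Property Tax Rebate: €193,000 is below the €205,500 cutoff, so the full €1,875 applies.
Veteran's Credit: income exceeds €155,000 by €38,000, which is 16 full-or-partial €2,500 increments; reduction = 16 × €85 = €1,360, leaving €1,742.
Total: €1,875 + €1,742 = €3,617.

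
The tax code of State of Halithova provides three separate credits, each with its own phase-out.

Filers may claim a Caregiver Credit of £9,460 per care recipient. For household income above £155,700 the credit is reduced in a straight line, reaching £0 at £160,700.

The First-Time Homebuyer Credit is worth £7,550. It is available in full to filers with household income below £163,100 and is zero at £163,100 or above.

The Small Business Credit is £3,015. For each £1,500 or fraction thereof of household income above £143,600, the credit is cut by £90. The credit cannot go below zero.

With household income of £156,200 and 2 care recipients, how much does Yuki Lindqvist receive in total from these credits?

Caregiver Credit: base = 2 × £9,460 = £18,920. £156,200 is £500 into a £5,000 phase-out range, leaving 4,500/5,000 of the credit: £18,920 × 4,500/5,000 = £17,028.
First-Time Homebuyer Credit: £156,200 is below the £163,100 cutoff, so the full £7,550 applies.
Small Business Credit: income exceeds £143,600 by £12,600, which is 9 full-or-partial £1,500 increments; reduction = 9 × £90 = £810, leaving £2,205.
Total: £17,028 + £7,550 + £2,205 = £26,783.

£26,783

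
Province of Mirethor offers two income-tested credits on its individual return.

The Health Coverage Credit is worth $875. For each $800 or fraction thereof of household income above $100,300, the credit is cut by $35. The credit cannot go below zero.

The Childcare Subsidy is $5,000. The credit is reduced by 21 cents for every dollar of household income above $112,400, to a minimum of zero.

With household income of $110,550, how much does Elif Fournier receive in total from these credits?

Health Coverage Credit: income exceeds $100,300 by $10,250, which is 13 full-or-partial $800 increments; reduction = 13 × $35 = $455, leaving $420.
Childcare Subsidy: $110,550 is at or below the $112,400 threshold, so the full $5,000 applies.
Total: $420 + $5,000 = $5,420.

$5,420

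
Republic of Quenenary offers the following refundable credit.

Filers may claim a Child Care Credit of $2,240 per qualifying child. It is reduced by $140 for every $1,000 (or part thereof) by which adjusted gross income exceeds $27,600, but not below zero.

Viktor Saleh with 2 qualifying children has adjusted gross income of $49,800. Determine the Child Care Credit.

$1,260

Child Care Credit: base = 2 × $2,240 = $4,480. income exceeds $27,600 by $22,200, which is 23 full-or-partial $1,000 increments; reduction = 23 × $140 = $3,220, leaving $1,260.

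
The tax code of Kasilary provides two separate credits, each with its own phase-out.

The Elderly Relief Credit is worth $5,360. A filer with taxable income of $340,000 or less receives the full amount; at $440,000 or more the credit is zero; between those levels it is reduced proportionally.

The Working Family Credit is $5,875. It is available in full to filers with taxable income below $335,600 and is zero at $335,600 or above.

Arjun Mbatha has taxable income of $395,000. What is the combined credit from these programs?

Elderly Relief Credit: $395,000 is $55,000 into a $100,000 phase-out range, leaving 45,000/100,000 of the credit: $5,360 × 45,000/100,000 = $2,412.
Working Family Credit: $395,000 meets or exceeds the $335,600 cutoff, so the credit is $0.
Total: $2,412 + $0 = $2,412.

$2,412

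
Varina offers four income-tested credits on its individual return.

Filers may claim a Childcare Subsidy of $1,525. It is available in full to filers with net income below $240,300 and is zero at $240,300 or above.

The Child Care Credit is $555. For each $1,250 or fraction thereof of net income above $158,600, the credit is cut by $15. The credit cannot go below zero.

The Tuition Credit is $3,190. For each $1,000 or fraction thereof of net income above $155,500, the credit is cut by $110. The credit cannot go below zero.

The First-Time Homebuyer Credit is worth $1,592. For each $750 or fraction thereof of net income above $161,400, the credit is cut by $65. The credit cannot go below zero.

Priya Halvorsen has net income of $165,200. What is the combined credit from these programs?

$5,282

Childcare Subsidy: $165,200 is below the $240,300 cutoff, so the full $1,525 applies.
Child Care Credit: income exceeds $158,600 by $6,600, which is 6 full-or-partial $1,250 increments; reduction = 6 × $15 = $90, leaving $465.
Tuition Credit: income exceeds $155,500 by $9,700, which is 10 full-or-partial $1,000 increments; reduction = 10 × $110 = $1,100, leaving $2,090.
First-Time Homebuyer Credit: income exceeds $161,400 by $3,800, which is 6 full-or-partial $750 increments; reduction = 6 × $65 = $390, leaving $1,202.
Total: $1,525 + $465 + $2,090 + $1,202 = $5,282.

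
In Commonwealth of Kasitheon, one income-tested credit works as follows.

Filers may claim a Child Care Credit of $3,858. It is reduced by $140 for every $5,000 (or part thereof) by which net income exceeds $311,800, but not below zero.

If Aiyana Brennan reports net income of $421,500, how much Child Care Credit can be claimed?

$778

Child Care Credit: income exceeds $311,800 by $109,700, which is 22 full-or-partial $5,000 increments; reduction = 22 × $140 = $3,080, leaving $778.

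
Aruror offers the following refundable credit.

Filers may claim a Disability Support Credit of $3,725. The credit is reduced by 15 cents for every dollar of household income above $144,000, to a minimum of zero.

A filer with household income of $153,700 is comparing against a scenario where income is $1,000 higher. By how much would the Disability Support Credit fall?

At $153,700 — 15% of the $9,700 excess over $144,000 is $1,455; credit = $3,725 − $1,455 = $2,270.
At $154,700 — 15% of the $10,700 excess over $144,000 is $1,605; credit = $3,725 − $1,605 = $2,120.
Lost: $2,270 − $2,120 = $150.

$150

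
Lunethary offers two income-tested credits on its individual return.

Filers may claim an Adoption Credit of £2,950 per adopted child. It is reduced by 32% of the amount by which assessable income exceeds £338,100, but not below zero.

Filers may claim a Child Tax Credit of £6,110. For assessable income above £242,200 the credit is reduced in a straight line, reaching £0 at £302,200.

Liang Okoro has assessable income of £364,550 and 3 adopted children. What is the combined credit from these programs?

Adoption Credit: base = 3 × £2,950 = £8,850. 32% of the £26,450 excess over £338,100 is £8,464; credit = £8,850 − £8,464 = £386.
Child Tax Credit: £364,550 is at or above £302,200, so the credit is £0.
Total: £386 + £0 = £386.

£386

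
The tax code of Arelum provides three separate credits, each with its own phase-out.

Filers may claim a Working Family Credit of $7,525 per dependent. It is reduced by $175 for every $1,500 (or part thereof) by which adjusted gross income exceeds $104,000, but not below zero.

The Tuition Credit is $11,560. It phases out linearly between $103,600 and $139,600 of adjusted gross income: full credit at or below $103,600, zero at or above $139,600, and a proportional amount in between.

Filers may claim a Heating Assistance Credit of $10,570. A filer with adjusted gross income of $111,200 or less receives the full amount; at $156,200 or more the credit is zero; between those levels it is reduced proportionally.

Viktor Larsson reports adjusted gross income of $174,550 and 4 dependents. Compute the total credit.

$21,700

Working Family Credit: base = 4 × $7,525 = $30,100. income exceeds $104,000 by $70,550, which is 48 full-or-partial $1,500 increments; reduction = 48 × $175 = $8,400, leaving $21,700.
Tuition Credit: $174,550 is at or above $139,600, so the credit is $0.
Heating Assistance Credit: $174,550 is at or above $156,200, so the credit is $0.
Total: $21,700 + $0 + $0 = $21,700.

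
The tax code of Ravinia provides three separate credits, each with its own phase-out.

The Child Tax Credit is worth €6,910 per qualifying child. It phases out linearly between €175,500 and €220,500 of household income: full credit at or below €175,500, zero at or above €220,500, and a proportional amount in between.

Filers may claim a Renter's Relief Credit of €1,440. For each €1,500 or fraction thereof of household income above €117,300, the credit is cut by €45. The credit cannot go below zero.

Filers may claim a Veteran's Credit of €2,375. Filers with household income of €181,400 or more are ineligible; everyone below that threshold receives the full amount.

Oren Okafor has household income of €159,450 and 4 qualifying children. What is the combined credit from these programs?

Child Tax Credit: base = 4 × €6,910 = €27,640. €159,450 is at or below the €175,500 threshold, so the full €27,640 applies.
Renter's Relief Credit: income exceeds €117,300 by €42,150, which is 29 full-or-partial €1,500 increments; reduction = 29 × €45 = €1,305, leaving €135.
Veteran's Credit: €159,450 is below the €181,400 cutoff, so the full €2,375 applies.
Total: €27,640 + €135 + €2,375 = €30,150.

€30,150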